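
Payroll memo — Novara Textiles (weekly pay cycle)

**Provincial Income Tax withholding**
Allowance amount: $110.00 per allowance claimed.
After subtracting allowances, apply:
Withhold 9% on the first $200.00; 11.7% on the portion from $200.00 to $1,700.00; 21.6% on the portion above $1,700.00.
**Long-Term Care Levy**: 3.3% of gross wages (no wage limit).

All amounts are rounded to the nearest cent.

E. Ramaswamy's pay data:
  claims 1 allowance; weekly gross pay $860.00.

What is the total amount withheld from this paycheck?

Provincial Income Tax: taxable = $860.00 − 1×$110.00 = $750.00
  $18.00 + 11.7% × ($750.00 − $200.00) = $18.00 + 11.7% × $550.00 = $82.35
Long-Term Care Levy: 3.3% × $860.00 = $28.38
Total: $82.35 + $28.38 = $110.73

$110.73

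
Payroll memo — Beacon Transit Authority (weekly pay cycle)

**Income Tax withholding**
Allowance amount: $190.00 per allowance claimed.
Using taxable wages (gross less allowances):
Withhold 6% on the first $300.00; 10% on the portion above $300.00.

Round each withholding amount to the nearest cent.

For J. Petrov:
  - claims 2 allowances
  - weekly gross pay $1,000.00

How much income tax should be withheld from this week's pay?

Income Tax: taxable = $1,000.00 − 2×$190.00 = $620.00
  $18.00 + 10% × ($620.00 − $300.00) = $18.00 + 10% × $320.00 = $50.00

$50.00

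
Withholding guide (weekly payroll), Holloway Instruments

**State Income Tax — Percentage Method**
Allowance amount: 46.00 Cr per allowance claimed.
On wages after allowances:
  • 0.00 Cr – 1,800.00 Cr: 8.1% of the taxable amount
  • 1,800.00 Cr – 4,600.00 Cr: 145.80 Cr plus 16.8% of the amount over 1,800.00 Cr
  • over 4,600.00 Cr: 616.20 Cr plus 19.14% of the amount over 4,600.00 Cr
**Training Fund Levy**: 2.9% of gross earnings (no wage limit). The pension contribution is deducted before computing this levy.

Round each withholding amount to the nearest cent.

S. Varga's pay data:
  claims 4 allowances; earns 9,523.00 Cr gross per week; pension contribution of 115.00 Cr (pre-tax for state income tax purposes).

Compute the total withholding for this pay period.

1,774.06 Cr

State Income Tax: taxable = 9,523.00 Cr − 115.00 Cr − 4×46.00 Cr = 9,224.00 Cr
  616.20 Cr + 19.14% × (9,224.00 Cr − 4,600.00 Cr) = 616.20 Cr + 19.14% × 4,624.00 Cr = 1,501.23 Cr
Training Fund Levy: 2.9% × 9,408.00 Cr = 272.83 Cr
Total: 1,501.23 Cr + 272.83 Cr = 1,774.06 Cr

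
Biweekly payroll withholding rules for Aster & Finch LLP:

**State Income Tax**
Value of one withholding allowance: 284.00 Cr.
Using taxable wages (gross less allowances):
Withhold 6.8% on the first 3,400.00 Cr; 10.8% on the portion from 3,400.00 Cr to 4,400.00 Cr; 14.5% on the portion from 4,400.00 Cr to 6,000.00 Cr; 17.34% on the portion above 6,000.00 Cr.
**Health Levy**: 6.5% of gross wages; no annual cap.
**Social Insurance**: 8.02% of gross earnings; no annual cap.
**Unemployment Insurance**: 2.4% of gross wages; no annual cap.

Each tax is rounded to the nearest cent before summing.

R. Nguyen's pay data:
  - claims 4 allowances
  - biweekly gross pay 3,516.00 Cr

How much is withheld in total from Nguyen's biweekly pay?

756.74 Cr

State Income Tax: taxable = 3,516.00 Cr − 4×284.00 Cr = 2,380.00 Cr
  6.8% × 2,380.00 Cr = 161.84 Cr
Health Levy: 6.5% × 3,516.00 Cr = 228.54 Cr
Social Insurance: 8.02% × 3,516.00 Cr = 281.98 Cr
Unemployment Insurance: 2.4% × 3,516.00 Cr = 84.38 Cr
Total: 161.84 Cr + 228.54 Cr + 281.98 Cr + 84.38 Cr = 756.74 Cr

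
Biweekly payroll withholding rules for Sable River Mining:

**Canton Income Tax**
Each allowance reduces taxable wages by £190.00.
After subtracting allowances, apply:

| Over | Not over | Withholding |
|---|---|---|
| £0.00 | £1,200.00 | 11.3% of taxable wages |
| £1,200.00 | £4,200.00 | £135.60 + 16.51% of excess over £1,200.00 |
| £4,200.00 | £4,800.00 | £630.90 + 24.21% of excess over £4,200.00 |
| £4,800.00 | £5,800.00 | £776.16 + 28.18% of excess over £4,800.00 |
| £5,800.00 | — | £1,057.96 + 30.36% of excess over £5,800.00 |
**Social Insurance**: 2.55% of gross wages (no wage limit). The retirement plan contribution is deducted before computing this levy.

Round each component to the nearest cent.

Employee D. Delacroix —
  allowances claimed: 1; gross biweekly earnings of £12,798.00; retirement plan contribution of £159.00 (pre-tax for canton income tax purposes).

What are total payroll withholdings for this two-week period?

Canton Income Tax: taxable = £12,798.00 − £159.00 − 1×£190.00 = £12,449.00
  £1,057.96 + 30.36% × (£12,449.00 − £5,800.00) = £1,057.96 + 30.36% × £6,649.00 = £3,076.60
Social Insurance: 2.55% × £12,639.00 = £322.29
Total: £3,076.60 + £322.29 = £3,398.89

£3,398.89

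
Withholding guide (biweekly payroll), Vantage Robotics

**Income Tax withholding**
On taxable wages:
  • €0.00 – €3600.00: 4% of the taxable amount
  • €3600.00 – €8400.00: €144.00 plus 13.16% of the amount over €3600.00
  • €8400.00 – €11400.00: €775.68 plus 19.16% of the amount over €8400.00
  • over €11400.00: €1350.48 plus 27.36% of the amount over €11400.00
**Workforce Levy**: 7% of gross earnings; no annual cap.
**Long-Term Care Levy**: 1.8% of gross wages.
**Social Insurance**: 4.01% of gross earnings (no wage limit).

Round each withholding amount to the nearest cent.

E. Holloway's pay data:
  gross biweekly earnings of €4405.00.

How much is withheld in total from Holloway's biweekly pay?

€814.22

Income Tax: taxable = €4405.00
  €144.00 + 13.16% × (€4405.00 − €3600.00) = €144.00 + 13.16% × €805.00 = €249.94
Workforce Levy: 7% × €4405.00 = €308.35
Long-Term Care Levy: 1.8% × €4405.00 = €79.29
Social Insurance: 4.01% × €4405.00 = €176.64
Total: €249.94 + €308.35 + €79.29 + €176.64 = €814.22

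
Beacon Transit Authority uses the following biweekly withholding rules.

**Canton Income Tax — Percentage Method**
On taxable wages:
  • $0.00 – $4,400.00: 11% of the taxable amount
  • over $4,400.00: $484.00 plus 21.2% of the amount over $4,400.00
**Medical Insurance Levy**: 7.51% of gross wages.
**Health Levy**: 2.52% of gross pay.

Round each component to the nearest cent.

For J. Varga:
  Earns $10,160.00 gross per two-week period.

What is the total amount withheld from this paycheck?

Canton Income Tax: taxable = $10,160.00
  $484.00 + 21.2% × ($10,160.00 − $4,400.00) = $484.00 + 21.2% × $5,760.00 = $1,705.12
Medical Insurance Levy: 7.51% × $10,160.00 = $763.02
Health Levy: 2.52% × $10,160.00 = $256.03
Total: $1,705.12 + $763.02 + $256.03 = $2,724.17

$2,724.17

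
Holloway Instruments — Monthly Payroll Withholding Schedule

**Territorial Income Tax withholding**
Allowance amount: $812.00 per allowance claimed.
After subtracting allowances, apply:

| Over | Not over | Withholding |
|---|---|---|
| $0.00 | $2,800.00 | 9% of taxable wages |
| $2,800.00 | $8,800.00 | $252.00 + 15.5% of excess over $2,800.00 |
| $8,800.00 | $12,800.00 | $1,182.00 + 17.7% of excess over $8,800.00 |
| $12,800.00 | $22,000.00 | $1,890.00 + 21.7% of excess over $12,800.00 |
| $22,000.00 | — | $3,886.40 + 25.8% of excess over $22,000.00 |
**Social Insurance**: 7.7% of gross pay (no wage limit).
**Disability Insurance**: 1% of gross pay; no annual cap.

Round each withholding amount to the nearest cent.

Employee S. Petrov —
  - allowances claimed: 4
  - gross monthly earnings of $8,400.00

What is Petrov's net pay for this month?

$7,052.64

Territorial Income Tax: taxable = $8,400.00 − 4×$812.00 = $5,152.00
  $252.00 + 15.5% × ($5,152.00 − $2,800.00) = $252.00 + 15.5% × $2,352.00 = $616.56
Social Insurance: 7.7% × $8,400.00 = $646.80
Disability Insurance: 1% × $8,400.00 = $84.00
Total withheld: $616.56 + $646.80 + $84.00 = $1,347.36
Net pay: $8,400.00 − $1,347.36 = $7,052.64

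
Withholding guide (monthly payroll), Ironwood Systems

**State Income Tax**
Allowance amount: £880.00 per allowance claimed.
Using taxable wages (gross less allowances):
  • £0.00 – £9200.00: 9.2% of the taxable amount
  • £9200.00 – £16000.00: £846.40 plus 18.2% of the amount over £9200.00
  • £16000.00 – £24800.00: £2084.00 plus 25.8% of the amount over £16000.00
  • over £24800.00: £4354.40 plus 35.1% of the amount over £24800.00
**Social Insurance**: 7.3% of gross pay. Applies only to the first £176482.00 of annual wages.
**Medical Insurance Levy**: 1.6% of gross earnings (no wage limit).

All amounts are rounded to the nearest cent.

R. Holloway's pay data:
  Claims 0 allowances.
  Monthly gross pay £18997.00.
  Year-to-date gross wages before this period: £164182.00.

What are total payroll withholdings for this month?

£4059.08

State Income Tax: taxable = £18997.00
  £2084.00 + 25.8% × (£18997.00 − £16000.00) = £2084.00 + 25.8% × £2997.00 = £2857.23
Social Insurance: cap £176482.00 − YTD £164182.00 = £12300.00 subject; 7.3% × £12300.00 = £897.90
Medical Insurance Levy: 1.6% × £18997.00 = £303.95
Total: £2857.23 + £897.90 + £303.95 = £4059.08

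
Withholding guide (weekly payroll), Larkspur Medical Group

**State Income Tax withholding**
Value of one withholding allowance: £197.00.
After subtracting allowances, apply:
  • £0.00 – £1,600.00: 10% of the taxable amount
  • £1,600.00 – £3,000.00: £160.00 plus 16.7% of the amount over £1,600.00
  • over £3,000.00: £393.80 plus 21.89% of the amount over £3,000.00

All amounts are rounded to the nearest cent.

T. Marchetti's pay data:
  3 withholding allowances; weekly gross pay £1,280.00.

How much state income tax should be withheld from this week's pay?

£68.90

State Income Tax: taxable = £1,280.00 − 3×£197.00 = £689.00
  10% × £689.00 = £68.90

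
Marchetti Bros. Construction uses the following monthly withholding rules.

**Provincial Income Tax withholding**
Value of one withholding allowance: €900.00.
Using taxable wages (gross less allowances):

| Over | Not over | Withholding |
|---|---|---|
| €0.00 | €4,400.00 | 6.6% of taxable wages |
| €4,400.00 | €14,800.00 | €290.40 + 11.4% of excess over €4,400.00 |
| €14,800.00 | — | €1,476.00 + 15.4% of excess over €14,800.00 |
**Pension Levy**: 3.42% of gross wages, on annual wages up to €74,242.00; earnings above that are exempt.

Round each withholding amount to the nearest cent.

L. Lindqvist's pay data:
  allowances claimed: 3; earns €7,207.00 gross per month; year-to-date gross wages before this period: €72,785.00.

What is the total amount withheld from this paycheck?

€352.43

Provincial Income Tax: taxable = €7,207.00 − 3×€900.00 = €4,507.00
  €290.40 + 11.4% × (€4,507.00 − €4,400.00) = €290.40 + 11.4% × €107.00 = €302.60
Pension Levy: cap €74,242.00 − YTD €72,785.00 = €1,457.00 subject; 3.42% × €1,457.00 = €49.83
Total: €302.60 + €49.83 = €352.43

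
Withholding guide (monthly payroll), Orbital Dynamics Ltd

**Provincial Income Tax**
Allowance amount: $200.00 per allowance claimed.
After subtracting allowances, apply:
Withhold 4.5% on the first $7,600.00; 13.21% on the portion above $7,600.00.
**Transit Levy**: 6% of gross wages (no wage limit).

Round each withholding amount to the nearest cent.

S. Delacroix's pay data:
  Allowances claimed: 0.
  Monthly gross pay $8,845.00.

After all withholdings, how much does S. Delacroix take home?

Provincial Income Tax: taxable = $8,845.00
  $342.00 + 13.21% × ($8,845.00 − $7,600.00) = $342.00 + 13.21% × $1,245.00 = $506.46
Transit Levy: 6% × $8,845.00 = $530.70
Total withheld: $506.46 + $530.70 = $1,037.16
Net pay: $8,845.00 − $1,037.16 = $7,807.84

$7,807.84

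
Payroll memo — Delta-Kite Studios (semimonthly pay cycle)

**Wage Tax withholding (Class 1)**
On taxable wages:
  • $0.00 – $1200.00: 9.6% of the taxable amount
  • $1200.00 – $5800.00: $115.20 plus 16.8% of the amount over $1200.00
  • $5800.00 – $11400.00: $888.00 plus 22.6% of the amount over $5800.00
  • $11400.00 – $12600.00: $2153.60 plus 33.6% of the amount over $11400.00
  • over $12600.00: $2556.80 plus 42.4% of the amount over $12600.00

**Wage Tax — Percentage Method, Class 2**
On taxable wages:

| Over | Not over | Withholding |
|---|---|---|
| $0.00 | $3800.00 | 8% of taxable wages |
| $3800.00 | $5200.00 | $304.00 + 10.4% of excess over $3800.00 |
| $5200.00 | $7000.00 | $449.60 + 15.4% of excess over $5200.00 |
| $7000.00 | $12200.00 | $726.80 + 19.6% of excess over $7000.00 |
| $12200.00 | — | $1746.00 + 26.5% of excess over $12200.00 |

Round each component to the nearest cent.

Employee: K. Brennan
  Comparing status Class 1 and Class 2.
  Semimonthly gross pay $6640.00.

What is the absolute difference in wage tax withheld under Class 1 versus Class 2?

Wage Tax (Class 1): taxable = $6640.00
  $888.00 + 22.6% × ($6640.00 − $5800.00) = $888.00 + 22.6% × $840.00 = $1077.84
Wage Tax (Class 2): taxable = $6640.00
  $449.60 + 15.4% × ($6640.00 − $5200.00) = $449.60 + 15.4% × $1440.00 = $671.36
Difference: |$1077.84 − $671.36| = $406.48 (higher under Class 1)

$406.48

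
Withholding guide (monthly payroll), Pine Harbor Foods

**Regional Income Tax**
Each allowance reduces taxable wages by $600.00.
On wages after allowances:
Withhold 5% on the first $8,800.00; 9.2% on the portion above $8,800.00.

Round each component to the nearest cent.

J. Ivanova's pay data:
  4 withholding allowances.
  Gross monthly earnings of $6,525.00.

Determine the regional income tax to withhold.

$206.25

Regional Income Tax: taxable = $6,525.00 − 4×$600.00 = $4,125.00
  5% × $4,125.00 = $206.25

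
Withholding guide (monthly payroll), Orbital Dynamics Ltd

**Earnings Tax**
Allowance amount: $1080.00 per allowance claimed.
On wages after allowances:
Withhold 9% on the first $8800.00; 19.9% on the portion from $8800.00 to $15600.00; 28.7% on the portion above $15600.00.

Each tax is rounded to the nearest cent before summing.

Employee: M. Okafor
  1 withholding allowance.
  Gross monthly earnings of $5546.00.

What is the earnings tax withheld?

Earnings Tax: taxable = $5546.00 − 1×$1080.00 = $4466.00
  9% × $4466.00 = $401.94

$401.94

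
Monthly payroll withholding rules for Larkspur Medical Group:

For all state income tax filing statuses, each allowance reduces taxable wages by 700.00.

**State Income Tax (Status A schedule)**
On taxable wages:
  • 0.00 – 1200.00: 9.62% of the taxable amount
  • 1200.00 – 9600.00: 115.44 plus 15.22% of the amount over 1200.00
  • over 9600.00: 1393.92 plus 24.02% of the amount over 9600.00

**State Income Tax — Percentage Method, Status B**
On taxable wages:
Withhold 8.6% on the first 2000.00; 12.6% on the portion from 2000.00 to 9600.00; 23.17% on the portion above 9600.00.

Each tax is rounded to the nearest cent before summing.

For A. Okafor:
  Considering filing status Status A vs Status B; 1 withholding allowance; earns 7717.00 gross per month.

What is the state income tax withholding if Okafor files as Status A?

1000.79

State Income Tax (Status A): taxable = 7717.00 − 1×700.00 = 7017.00
  115.44 + 15.22% × (7017.00 − 1200.00) = 115.44 + 15.22% × 5817.00 = 1000.79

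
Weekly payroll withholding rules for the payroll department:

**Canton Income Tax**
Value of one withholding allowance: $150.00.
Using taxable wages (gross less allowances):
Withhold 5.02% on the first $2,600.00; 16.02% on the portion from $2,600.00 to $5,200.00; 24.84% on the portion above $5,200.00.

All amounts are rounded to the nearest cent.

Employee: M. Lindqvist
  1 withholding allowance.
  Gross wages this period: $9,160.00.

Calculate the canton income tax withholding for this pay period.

$1,493.44

Canton Income Tax: taxable = $9,160.00 − 1×$150.00 = $9,010.00
  $547.04 + 24.84% × ($9,010.00 − $5,200.00) = $547.04 + 24.84% × $3,810.00 = $1,493.44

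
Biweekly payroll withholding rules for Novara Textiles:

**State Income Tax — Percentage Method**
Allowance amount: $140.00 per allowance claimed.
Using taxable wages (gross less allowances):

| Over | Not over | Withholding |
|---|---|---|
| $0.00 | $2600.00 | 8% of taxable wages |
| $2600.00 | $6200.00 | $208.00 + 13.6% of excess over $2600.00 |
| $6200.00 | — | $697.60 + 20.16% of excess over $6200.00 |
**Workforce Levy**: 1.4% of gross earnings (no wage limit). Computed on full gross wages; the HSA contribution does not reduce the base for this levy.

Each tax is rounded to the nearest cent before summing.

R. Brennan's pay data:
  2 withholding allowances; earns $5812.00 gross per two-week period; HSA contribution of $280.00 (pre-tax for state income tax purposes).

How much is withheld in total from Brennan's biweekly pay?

$650.04

State Income Tax: taxable = $5812.00 − $280.00 − 2×$140.00 = $5252.00
  $208.00 + 13.6% × ($5252.00 − $2600.00) = $208.00 + 13.6% × $2652.00 = $568.67
Workforce Levy: 1.4% × $5812.00 = $81.37
Total: $568.67 + $81.37 = $650.04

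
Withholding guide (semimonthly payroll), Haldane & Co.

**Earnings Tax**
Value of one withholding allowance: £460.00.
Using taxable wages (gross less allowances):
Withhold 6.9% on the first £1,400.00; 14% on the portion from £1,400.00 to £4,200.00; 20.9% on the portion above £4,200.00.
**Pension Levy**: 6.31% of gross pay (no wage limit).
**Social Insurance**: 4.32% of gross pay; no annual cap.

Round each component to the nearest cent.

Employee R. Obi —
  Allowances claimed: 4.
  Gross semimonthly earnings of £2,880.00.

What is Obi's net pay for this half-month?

Earnings Tax: taxable = £2,880.00 − 4×£460.00 = £1,040.00
  6.9% × £1,040.00 = £71.76
Pension Levy: 6.31% × £2,880.00 = £181.73
Social Insurance: 4.32% × £2,880.00 = £124.42
Total withheld: £71.76 + £181.73 + £124.42 = £377.91
Net pay: £2,880.00 − £377.91 = £2,502.09

£2,502.09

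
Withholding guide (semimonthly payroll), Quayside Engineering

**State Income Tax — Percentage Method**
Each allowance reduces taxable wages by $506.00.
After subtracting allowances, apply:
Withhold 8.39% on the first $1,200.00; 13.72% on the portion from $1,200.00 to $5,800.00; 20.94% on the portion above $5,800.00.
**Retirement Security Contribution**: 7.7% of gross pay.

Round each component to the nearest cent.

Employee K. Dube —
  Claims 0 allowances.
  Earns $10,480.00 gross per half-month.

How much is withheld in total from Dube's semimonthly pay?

State Income Tax: taxable = $10,480.00
  $731.80 + 20.94% × ($10,480.00 − $5,800.00) = $731.80 + 20.94% × $4,680.00 = $1,711.79
Retirement Security Contribution: 7.7% × $10,480.00 = $806.96
Total: $1,711.79 + $806.96 = $2,518.75

$2,518.75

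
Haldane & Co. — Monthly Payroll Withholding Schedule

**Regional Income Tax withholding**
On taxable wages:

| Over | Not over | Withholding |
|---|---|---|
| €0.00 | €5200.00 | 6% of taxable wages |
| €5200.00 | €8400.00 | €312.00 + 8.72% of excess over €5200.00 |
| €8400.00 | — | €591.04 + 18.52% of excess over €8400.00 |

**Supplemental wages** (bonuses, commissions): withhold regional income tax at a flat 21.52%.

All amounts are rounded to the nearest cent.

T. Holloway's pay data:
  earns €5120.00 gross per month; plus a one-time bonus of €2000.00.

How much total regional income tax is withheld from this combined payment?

€737.60

Regional Income Tax: taxable = €5120.00
  6% × €5120.00 = €307.20
Supplemental (21.52% flat on bonus): 21.52% × €2000.00 = €430.40
Total regional income tax: €307.20 + €430.40 = €737.60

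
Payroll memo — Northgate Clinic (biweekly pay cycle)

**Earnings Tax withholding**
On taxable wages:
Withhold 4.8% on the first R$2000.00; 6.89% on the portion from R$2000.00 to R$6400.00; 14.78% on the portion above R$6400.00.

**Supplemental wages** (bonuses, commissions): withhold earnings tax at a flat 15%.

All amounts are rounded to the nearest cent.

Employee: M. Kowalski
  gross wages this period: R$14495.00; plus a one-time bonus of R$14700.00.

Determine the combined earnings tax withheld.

R$3800.60

Earnings Tax: taxable = R$14495.00
  R$399.16 + 14.78% × (R$14495.00 − R$6400.00) = R$399.16 + 14.78% × R$8095.00 = R$1595.60
Supplemental (15% flat on bonus): 15% × R$14700.00 = R$2205.00
Total earnings tax: R$1595.60 + R$2205.00 = R$3800.60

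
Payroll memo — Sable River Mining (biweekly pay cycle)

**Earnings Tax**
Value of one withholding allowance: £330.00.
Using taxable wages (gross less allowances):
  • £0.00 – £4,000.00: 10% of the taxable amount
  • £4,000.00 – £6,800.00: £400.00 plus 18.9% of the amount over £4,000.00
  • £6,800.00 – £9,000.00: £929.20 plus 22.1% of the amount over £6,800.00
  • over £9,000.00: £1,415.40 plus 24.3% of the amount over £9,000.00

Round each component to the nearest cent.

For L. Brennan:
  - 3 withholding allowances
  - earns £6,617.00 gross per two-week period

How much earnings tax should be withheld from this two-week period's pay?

£707.50

Earnings Tax: taxable = £6,617.00 − 3×£330.00 = £5,627.00
  £400.00 + 18.9% × (£5,627.00 − £4,000.00) = £400.00 + 18.9% × £1,627.00 = £707.50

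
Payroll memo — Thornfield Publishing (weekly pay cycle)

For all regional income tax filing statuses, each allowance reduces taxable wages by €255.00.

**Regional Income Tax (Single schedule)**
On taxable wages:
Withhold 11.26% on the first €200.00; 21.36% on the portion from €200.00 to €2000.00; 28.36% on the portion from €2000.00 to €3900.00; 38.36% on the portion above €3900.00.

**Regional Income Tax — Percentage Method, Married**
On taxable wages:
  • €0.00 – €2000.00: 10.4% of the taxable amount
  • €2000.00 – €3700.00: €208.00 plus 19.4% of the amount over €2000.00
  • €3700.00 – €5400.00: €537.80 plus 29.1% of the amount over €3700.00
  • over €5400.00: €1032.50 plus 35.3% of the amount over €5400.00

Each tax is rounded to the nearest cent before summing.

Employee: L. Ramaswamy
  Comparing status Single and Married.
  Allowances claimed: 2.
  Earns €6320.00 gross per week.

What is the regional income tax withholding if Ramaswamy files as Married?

Regional Income Tax (Married): taxable = €6320.00 − 2×€255.00 = €5810.00
  €1032.50 + 35.3% × (€5810.00 − €5400.00) = €1032.50 + 35.3% × €410.00 = €1177.23

€1177.23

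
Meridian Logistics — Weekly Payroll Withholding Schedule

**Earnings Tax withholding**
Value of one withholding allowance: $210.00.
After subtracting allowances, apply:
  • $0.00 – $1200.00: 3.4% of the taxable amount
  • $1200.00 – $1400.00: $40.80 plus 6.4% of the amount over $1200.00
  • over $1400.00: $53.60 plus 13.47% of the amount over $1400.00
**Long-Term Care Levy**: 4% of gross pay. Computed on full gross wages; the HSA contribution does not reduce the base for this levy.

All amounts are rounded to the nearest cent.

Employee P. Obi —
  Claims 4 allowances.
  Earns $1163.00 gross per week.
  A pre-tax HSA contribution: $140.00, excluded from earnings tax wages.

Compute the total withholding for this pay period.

$52.74

Earnings Tax: taxable = $1163.00 − $140.00 − 4×$210.00 = $183.00
  3.4% × $183.00 = $6.22
Long-Term Care Levy: 4% × $1163.00 = $46.52
Total: $6.22 + $46.52 = $52.74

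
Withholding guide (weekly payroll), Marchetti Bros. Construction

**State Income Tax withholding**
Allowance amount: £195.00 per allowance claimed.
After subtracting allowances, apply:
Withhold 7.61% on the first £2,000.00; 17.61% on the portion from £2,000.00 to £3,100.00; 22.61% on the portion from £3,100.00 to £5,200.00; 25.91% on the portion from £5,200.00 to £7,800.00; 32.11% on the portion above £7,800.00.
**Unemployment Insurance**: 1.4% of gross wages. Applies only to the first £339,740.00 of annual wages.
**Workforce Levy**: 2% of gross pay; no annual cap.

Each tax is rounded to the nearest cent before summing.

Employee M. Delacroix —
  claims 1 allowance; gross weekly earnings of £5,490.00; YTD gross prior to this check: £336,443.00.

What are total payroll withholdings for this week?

£1,001.29

State Income Tax: taxable = £5,490.00 − 1×£195.00 = £5,295.00
  £820.72 + 25.91% × (£5,295.00 − £5,200.00) = £820.72 + 25.91% × £95.00 = £845.33
Unemployment Insurance: cap £339,740.00 − YTD £336,443.00 = £3,297.00 subject; 1.4% × £3,297.00 = £46.16
Workforce Levy: 2% × £5,490.00 = £109.80
Total: £845.33 + £46.16 + £109.80 = £1,001.29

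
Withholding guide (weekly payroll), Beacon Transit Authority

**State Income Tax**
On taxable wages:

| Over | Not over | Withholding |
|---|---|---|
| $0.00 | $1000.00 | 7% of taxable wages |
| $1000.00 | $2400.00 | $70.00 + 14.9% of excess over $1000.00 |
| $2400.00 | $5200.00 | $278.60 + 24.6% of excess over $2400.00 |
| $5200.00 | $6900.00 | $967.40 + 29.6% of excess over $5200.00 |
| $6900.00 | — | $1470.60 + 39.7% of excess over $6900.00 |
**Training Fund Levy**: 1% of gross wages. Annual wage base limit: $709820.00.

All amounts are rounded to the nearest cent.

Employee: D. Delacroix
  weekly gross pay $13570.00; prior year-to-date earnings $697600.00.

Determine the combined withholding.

$4240.79

State Income Tax: taxable = $13570.00
  $1470.60 + 39.7% × ($13570.00 − $6900.00) = $1470.60 + 39.7% × $6670.00 = $4118.59
Training Fund Levy: cap $709820.00 − YTD $697600.00 = $12220.00 subject; 1% × $12220.00 = $122.20
Total: $4118.59 + $122.20 = $4240.79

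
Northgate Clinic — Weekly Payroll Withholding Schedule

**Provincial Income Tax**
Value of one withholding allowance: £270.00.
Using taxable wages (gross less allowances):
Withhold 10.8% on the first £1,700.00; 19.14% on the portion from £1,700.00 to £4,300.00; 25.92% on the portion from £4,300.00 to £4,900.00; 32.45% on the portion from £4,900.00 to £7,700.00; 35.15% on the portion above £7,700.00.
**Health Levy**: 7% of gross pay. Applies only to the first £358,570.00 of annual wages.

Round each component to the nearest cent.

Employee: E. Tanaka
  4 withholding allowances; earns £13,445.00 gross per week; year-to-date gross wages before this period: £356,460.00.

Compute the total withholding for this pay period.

Provincial Income Tax: taxable = £13,445.00 − 4×£270.00 = £12,365.00
  £1,745.36 + 35.15% × (£12,365.00 − £7,700.00) = £1,745.36 + 35.15% × £4,665.00 = £3,385.11
Health Levy: cap £358,570.00 − YTD £356,460.00 = £2,110.00 subject; 7% × £2,110.00 = £147.70
Total: £3,385.11 + £147.70 = £3,532.81

£3,532.81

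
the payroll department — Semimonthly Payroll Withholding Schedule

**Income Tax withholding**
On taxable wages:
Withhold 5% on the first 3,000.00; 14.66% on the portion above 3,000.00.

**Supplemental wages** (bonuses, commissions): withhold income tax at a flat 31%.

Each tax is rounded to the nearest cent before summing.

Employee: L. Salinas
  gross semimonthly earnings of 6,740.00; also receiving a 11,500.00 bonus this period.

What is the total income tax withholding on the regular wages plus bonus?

Income Tax: taxable = 6,740.00
  150.00 + 14.66% × (6,740.00 − 3,000.00) = 150.00 + 14.66% × 3,740.00 = 698.28
Supplemental (31% flat on bonus): 31% × 11,500.00 = 3,565.00
Total income tax: 698.28 + 3,565.00 = 4,263.28

4,263.28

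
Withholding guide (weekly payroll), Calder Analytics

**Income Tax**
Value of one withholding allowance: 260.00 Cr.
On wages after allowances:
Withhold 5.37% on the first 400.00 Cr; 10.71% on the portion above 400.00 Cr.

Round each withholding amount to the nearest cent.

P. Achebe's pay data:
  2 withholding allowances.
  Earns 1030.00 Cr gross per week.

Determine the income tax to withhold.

Income Tax: taxable = 1030.00 Cr − 2×260.00 Cr = 510.00 Cr
  21.48 Cr + 10.71% × (510.00 Cr − 400.00 Cr) = 21.48 Cr + 10.71% × 110.00 Cr = 33.26 Cr

33.26 Cr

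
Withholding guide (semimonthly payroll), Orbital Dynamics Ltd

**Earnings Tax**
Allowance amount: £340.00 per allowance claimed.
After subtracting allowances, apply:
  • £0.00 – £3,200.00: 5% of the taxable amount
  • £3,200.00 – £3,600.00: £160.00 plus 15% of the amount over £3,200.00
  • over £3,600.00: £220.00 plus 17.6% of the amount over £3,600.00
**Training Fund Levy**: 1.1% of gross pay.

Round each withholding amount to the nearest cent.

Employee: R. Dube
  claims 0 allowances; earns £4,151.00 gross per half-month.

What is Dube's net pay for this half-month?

Earnings Tax: taxable = £4,151.00
  £220.00 + 17.6% × (£4,151.00 − £3,600.00) = £220.00 + 17.6% × £551.00 = £316.98
Training Fund Levy: 1.1% × £4,151.00 = £45.66
Total withheld: £316.98 + £45.66 = £362.64
Net pay: £4,151.00 − £362.64 = £3,788.36

£3,788.36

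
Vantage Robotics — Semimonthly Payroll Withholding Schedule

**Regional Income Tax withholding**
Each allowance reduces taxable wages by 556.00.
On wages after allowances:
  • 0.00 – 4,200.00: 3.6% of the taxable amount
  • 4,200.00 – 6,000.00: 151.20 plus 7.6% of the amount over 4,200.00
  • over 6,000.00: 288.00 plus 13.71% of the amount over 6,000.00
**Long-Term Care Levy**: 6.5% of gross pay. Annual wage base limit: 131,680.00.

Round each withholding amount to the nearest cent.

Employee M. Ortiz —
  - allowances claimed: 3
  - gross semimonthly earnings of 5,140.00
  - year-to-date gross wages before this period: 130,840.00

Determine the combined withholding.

Regional Income Tax: taxable = 5,140.00 − 3×556.00 = 3,472.00
  3.6% × 3,472.00 = 124.99
Long-Term Care Levy: cap 131,680.00 − YTD 130,840.00 = 840.00 subject; 6.5% × 840.00 = 54.60
Total: 124.99 + 54.60 = 179.59

179.59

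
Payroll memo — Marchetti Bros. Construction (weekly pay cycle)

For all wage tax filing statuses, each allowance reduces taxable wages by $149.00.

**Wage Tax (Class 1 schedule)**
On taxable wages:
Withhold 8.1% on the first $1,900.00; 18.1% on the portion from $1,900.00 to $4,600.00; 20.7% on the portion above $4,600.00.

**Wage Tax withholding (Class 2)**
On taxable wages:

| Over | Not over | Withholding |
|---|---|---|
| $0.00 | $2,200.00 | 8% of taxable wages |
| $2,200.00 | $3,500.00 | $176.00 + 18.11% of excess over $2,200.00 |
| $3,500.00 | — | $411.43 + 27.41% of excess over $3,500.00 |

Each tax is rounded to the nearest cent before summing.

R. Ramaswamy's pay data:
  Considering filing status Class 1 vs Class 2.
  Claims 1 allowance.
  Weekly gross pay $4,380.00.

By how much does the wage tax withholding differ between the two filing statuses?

Wage Tax (Class 1): taxable = $4,380.00 − 1×$149.00 = $4,231.00
  $153.90 + 18.1% × ($4,231.00 − $1,900.00) = $153.90 + 18.1% × $2,331.00 = $575.81
Wage Tax (Class 2): taxable = $4,380.00 − 1×$149.00 = $4,231.00
  $411.43 + 27.41% × ($4,231.00 − $3,500.00) = $411.43 + 27.41% × $731.00 = $611.80
Difference: |$575.81 − $611.80| = $35.99 (higher under Class 2)

$35.99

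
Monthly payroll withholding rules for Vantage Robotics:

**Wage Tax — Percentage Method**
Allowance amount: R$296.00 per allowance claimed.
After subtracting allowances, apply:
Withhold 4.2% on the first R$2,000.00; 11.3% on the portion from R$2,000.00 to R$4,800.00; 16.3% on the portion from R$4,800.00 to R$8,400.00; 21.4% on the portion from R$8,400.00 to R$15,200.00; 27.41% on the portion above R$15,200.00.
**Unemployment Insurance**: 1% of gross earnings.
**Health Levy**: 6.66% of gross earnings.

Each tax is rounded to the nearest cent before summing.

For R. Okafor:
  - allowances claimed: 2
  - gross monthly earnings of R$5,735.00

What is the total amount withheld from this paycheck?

R$895.61

Wage Tax: taxable = R$5,735.00 − 2×R$296.00 = R$5,143.00
  R$400.40 + 16.3% × (R$5,143.00 − R$4,800.00) = R$400.40 + 16.3% × R$343.00 = R$456.31
Unemployment Insurance: 1% × R$5,735.00 = R$57.35
Health Levy: 6.66% × R$5,735.00 = R$381.95
Total: R$456.31 + R$57.35 + R$381.95 = R$895.61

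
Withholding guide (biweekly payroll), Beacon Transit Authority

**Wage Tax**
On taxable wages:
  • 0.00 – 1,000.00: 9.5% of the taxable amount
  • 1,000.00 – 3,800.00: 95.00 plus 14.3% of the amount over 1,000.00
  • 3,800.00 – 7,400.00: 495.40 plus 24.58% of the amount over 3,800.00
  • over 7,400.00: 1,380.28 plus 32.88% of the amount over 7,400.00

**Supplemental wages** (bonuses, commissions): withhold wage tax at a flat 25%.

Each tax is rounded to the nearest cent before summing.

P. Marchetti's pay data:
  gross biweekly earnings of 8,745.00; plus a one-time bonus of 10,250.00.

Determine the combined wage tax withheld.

4,385.02

Wage Tax: taxable = 8,745.00
  1,380.28 + 32.88% × (8,745.00 − 7,400.00) = 1,380.28 + 32.88% × 1,345.00 = 1,822.52
Supplemental (25% flat on bonus): 25% × 10,250.00 = 2,562.50
Total wage tax: 1,822.52 + 2,562.50 = 4,385.02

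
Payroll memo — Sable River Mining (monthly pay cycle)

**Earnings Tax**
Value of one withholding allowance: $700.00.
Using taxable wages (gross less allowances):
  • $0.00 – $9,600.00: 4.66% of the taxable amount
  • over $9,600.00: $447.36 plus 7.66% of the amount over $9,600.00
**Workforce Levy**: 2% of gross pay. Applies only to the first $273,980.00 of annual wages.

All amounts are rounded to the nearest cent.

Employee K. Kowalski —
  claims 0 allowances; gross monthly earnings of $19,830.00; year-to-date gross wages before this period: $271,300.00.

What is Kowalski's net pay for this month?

Earnings Tax: taxable = $19,830.00
  $447.36 + 7.66% × ($19,830.00 − $9,600.00) = $447.36 + 7.66% × $10,230.00 = $1,230.98
Workforce Levy: cap $273,980.00 − YTD $271,300.00 = $2,680.00 subject; 2% × $2,680.00 = $53.60
Total withheld: $1,230.98 + $53.60 = $1,284.58
Net pay: $19,830.00 − $1,284.58 = $18,545.42

$18,545.42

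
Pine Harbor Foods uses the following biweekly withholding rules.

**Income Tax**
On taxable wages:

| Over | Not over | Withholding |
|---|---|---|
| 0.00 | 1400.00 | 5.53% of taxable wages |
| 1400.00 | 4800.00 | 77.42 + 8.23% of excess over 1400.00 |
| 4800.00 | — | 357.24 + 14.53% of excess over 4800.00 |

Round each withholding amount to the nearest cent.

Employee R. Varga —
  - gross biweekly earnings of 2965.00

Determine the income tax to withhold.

206.22

Income Tax: taxable = 2965.00
  77.42 + 8.23% × (2965.00 − 1400.00) = 77.42 + 8.23% × 1565.00 = 206.22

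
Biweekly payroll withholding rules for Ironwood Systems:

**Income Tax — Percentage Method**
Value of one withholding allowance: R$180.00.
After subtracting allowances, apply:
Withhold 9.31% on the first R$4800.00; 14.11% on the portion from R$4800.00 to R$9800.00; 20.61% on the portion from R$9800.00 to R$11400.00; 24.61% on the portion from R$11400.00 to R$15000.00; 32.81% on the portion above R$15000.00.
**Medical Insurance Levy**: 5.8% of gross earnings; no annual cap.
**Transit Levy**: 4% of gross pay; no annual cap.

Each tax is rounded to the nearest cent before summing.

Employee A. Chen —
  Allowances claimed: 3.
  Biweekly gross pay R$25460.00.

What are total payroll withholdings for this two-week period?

R$8117.93

Income Tax: taxable = R$25460.00 − 3×R$180.00 = R$24920.00
  R$2368.10 + 32.81% × (R$24920.00 − R$15000.00) = R$2368.10 + 32.81% × R$9920.00 = R$5622.85
Medical Insurance Levy: 5.8% × R$25460.00 = R$1476.68
Transit Levy: 4% × R$25460.00 = R$1018.40
Total: R$5622.85 + R$1476.68 + R$1018.40 = R$8117.93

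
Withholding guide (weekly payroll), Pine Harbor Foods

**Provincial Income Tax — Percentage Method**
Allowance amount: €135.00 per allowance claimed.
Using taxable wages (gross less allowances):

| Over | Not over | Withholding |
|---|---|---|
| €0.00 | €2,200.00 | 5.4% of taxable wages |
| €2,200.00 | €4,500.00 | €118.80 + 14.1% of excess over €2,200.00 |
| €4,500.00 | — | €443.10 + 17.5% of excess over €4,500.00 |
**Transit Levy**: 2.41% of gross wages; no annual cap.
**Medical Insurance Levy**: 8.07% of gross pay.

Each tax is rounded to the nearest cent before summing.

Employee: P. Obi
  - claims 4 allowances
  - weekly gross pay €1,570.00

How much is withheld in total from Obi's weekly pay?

Provincial Income Tax: taxable = €1,570.00 − 4×€135.00 = €1,030.00
  5.4% × €1,030.00 = €55.62
Transit Levy: 2.41% × €1,570.00 = €37.84
Medical Insurance Levy: 8.07% × €1,570.00 = €126.70
Total: €55.62 + €37.84 + €126.70 = €220.16

€220.16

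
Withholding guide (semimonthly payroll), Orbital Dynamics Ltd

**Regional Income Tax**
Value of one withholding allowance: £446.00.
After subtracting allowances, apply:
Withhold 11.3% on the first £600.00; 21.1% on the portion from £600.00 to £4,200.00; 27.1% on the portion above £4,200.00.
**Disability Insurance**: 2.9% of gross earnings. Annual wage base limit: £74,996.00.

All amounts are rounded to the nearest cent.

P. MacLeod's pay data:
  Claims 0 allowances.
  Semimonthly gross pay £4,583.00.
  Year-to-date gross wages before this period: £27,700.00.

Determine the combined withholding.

Regional Income Tax: taxable = £4,583.00
  £827.40 + 27.1% × (£4,583.00 − £4,200.00) = £827.40 + 27.1% × £383.00 = £931.19
Disability Insurance: 2.9% × £4,583.00 = £132.91
Total: £931.19 + £132.91 = £1,064.10

£1,064.10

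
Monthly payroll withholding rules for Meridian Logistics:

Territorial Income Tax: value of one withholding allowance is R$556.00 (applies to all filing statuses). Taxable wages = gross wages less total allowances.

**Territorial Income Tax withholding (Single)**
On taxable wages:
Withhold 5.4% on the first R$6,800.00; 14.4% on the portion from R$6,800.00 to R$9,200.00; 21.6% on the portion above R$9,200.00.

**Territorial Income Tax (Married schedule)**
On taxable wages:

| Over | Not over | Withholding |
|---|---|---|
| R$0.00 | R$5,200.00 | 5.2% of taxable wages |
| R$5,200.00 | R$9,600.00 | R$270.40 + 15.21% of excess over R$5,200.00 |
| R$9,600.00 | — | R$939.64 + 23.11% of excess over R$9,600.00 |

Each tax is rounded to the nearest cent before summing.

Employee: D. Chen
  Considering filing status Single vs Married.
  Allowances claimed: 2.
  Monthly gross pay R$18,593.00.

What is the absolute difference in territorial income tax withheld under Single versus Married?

Territorial Income Tax (Single): taxable = R$18,593.00 − 2×R$556.00 = R$17,481.00
  R$712.80 + 21.6% × (R$17,481.00 − R$9,200.00) = R$712.80 + 21.6% × R$8,281.00 = R$2,501.50
Territorial Income Tax (Married): taxable = R$18,593.00 − 2×R$556.00 = R$17,481.00
  R$939.64 + 23.11% × (R$17,481.00 − R$9,600.00) = R$939.64 + 23.11% × R$7,881.00 = R$2,760.94
Difference: |R$2,501.50 − R$2,760.94| = R$259.44 (higher under Married)

R$259.44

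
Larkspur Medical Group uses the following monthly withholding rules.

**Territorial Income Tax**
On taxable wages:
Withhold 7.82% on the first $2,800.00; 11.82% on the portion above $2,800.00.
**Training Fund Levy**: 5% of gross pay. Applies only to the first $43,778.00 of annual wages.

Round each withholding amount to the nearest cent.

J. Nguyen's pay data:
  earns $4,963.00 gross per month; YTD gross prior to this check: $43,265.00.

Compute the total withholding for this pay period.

Territorial Income Tax: taxable = $4,963.00
  $218.96 + 11.82% × ($4,963.00 − $2,800.00) = $218.96 + 11.82% × $2,163.00 = $474.63
Training Fund Levy: cap $43,778.00 − YTD $43,265.00 = $513.00 subject; 5% × $513.00 = $25.65
Total: $474.63 + $25.65 = $500.28

$500.28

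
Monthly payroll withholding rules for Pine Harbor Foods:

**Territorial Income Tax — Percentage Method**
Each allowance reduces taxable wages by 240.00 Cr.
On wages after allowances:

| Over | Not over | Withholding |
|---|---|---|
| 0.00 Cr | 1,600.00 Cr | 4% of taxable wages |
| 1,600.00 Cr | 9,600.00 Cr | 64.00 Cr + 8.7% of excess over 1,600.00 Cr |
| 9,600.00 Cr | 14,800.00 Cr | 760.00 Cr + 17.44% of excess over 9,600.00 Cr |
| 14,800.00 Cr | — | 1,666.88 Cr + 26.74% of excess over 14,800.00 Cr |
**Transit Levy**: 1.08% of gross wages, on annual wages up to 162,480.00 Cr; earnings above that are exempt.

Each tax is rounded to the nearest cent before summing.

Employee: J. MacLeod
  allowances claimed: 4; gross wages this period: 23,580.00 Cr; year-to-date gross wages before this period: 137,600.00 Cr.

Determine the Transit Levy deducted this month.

254.66 Cr

Transit Levy: 1.08% × 23,580.00 Cr = 254.66 Cr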